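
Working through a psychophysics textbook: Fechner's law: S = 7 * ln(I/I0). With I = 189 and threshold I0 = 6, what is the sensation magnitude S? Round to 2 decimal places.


S = 7 * ln(189/6)
I/I0 = 31.5
ln(31.5) = 3.45
S = 7 * 3.45
= 24.15


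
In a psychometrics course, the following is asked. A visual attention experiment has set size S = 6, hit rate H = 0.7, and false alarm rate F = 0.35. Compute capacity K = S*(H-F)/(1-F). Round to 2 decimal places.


K = S * (H - F) / (1 - F)
H - F = 0.35
1 - F = 0.65
K = 6 * 0.35 / 0.65
= 3.23


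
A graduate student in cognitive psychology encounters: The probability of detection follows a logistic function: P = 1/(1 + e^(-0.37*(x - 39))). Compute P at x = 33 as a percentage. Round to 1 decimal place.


P(x) = 1/(1 + e^(-0.37*(33 - 39)))
Exponent = -0.37 * -6 = 2.22
e^(2.22) = 9.207331
P = 1/(1 + 9.207331) = 0.097969
Percentage = 9.8


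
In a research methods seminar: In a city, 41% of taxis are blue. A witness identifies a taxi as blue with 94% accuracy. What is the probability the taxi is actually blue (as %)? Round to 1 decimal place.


P(blue | says blue) = P(says blue | blue)*P(blue) / [P(says blue | blue)*P(blue) + P(says blue | not blue)*P(not blue)]
Numerator = 0.94 * 0.41 = 0.3854
False identification = 0.06 * 0.59 = 0.0354
P = 0.3854 / (0.3854 + 0.0354)
= 0.3854 / 0.4208
As percentage = 91.6


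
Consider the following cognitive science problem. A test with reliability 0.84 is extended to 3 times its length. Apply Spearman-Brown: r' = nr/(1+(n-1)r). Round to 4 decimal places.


r_new = n*r / (1 + (n-1)*r)
Numerator = 3 * 0.84 = 2.52
Denominator = 1 + 2 * 0.84 = 2.68
r_new = 2.52 / 2.68
= 0.9403


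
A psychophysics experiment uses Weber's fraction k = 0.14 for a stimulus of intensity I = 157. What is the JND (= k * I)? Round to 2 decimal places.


JND = k * I
JND = 0.14 * 157
= 21.98


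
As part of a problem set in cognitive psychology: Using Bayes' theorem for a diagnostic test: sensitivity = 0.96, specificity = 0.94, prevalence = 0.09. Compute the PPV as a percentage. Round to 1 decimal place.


PPV = (sens * prev) / (sens * prev + (1-spec) * (1-prev))
Numerator = 0.96 * 0.09 = 0.0864
P(positive and no disease) = (1 - spec) * (1 - prev) = (1 - 0.94) * (1 - 0.09) = 0.0546
Denominator = 0.0864 + 0.0546 = 0.141
PPV = 0.0864 / 0.141 = 0.612766
As percentage = 61.3


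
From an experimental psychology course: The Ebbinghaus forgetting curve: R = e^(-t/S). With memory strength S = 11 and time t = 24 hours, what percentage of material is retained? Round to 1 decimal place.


R = e^(-t/S)
-t/S = -24/11 = -2.181818
R = e^(-2.181818) = 0.112836
Percentage = 0.112836 * 100
= 11.3


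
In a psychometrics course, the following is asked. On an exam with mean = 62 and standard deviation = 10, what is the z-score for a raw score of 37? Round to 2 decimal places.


z = (X - mu) / sigma
= (37 - 62) / 10
= -25 / 10
= -2.50


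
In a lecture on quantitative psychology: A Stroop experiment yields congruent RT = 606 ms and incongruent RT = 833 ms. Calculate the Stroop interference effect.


Stroop effect = RT(incongruent) - RT(congruent)
= 833 - 606
= 227 ms


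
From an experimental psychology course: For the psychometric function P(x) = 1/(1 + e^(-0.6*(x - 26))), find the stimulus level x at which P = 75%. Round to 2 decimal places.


At P = 0.75: 0.75 = 1/(1 + e^(-k*(x-x0)))
Solving: e^(-k*(x-x0)) = 1/3
x = x0 + ln(3)/k
ln(3) = 1.0986
x = 26 + 1.0986/0.6
= 26 + 1.831
= 27.83


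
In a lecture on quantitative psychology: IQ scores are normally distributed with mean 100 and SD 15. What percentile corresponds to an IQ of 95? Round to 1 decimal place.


z = (IQ - mean) / SD
z = (95 - 100) / 15 = -0.3333
Percentile = Phi(-0.3333) * 100
Phi(-0.3333) = 0.369454
= 36.9


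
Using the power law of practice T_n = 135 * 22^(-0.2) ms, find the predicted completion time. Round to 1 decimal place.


T_n = 135 * 22^(-0.2)
22^(-0.2) = 0.538909
T_n = 135 * 0.538909
= 72.8 ms


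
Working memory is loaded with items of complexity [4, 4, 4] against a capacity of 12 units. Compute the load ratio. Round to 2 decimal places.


Total complexity = 4 + 4 + 4 = 12
Load = total / capacity = 12 / 12
= 1.00


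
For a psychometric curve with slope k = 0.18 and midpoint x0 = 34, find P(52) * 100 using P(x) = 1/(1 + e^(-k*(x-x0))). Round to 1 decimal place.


P(x) = 1/(1 + e^(-0.18*(52 - 34)))
Exponent = -0.18 * 18 = -3.24
e^(-3.24) = 0.039164
P = 1/(1 + 0.039164) = 0.962312
Percentage = 96.2


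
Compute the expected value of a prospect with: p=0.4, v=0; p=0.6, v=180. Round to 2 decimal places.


EU = sum(p_i * v_i)
0.4 * 0 = 0.0
0.6 * 180 = 108.0
EU = 0.0 + 108.0
= 108.00


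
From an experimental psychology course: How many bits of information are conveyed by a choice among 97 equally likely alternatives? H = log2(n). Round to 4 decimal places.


H = log2(n)
H = log2(97)
= 6.5999


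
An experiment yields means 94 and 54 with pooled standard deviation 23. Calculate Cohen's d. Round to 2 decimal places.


Cohen's d = (M1 - M2) / S_pooled
= (94 - 54) / 23
= 40 / 23
= 1.74


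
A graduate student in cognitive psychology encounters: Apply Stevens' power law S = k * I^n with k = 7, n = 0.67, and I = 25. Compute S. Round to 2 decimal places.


S = 7 * 25^0.67
25^0.67 = 8.6421
S = 7 * 8.6421
= 60.49


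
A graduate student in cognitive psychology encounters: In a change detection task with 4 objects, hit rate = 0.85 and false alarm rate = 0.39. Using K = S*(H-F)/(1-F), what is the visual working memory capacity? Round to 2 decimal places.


K = S * (H - F) / (1 - F)
H - F = 0.46
1 - F = 0.61
K = 4 * 0.46 / 0.61
= 3.02


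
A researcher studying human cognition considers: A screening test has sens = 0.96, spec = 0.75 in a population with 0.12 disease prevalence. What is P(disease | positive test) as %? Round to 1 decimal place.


PPV = (sens * prev) / (sens * prev + (1-spec) * (1-prev))
Numerator = 0.96 * 0.12 = 0.1152
P(positive and no disease) = (1 - spec) * (1 - prev) = (1 - 0.75) * (1 - 0.12) = 0.22
Denominator = 0.1152 + 0.22 = 0.3352
PPV = 0.1152 / 0.3352 = 0.343675
As percentage = 34.4


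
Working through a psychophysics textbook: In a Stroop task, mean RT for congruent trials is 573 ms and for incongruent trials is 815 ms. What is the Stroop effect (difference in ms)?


Stroop effect = RT(incongruent) - RT(congruent)
= 815 - 573
= 242 ms


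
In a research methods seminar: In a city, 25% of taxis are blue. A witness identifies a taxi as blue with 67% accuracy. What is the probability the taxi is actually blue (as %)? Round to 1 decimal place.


P(blue | says blue) = P(says blue | blue)*P(blue) / [P(says blue | blue)*P(blue) + P(says blue | not blue)*P(not blue)]
Numerator = 0.67 * 0.25 = 0.1675
False identification = 0.33 * 0.75 = 0.2475
P = 0.1675 / (0.1675 + 0.2475)
= 0.1675 / 0.415
As percentage = 40.4


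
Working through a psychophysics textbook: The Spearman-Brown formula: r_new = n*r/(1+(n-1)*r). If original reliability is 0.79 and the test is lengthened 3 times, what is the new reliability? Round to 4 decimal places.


r_new = n*r / (1 + (n-1)*r)
Numerator = 3 * 0.79 = 2.37
Denominator = 1 + 2 * 0.79 = 2.58
r_new = 2.37 / 2.58
= 0.9186


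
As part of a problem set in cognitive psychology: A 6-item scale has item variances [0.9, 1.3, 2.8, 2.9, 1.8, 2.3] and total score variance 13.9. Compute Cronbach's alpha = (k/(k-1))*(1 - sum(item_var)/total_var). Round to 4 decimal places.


alpha = (k/(k-1)) * (1 - sum(s_i^2)/s_total^2)
sum(item variances) = 12.0
k/(k-1) = 6/5 = 1.2
1 - 12.0/13.9 = 1 - 0.863309 = 0.136691
alpha = 1.2 * 0.136691
= 0.1640


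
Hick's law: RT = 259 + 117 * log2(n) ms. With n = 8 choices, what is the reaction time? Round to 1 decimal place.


RT = 259 + 117 * log2(8)
log2(8) = 3.0
RT = 259 + 117 * 3.0
= 259 + 351.0
= 610.0 ms


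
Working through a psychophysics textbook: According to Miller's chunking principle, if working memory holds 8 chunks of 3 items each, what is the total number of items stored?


Total items = chunks * items_per_chunk
= 8 * 3
= 24


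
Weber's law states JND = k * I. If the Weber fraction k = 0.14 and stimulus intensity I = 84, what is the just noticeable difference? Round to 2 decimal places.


JND = k * I
JND = 0.14 * 84
= 11.76


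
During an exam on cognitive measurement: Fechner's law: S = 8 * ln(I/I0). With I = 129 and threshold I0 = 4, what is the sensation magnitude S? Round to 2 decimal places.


S = 8 * ln(129/4)
I/I0 = 32.25
ln(32.25) = 3.4735
S = 8 * 3.4735
= 27.79


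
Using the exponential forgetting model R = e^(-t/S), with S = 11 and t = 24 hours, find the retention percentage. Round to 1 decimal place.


R = e^(-t/S)
-t/S = -24/11 = -2.181818
R = e^(-2.181818) = 0.112836
Percentage = 0.112836 * 100
= 11.3


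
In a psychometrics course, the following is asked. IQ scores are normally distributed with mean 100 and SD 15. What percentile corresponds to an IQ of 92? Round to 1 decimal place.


z = (IQ - mean) / SD
z = (92 - 100) / 15 = -0.5333
Percentile = Phi(-0.5333) * 100
Phi(-0.5333) = 0.296913
= 29.7


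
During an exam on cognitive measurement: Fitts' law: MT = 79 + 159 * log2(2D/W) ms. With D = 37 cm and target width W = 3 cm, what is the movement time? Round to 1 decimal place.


MT = 79 + 159 * log2(2*37/3)
2D/W = 24.666667
log2(24.666667) = 4.6245
MT = 79 + 159 * 4.6245
= 814.3 ms


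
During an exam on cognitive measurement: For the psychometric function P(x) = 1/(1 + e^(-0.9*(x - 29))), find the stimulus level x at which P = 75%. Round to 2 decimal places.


At P = 0.75: 0.75 = 1/(1 + e^(-k*(x-x0)))
Solving: e^(-k*(x-x0)) = 1/3
x = x0 + ln(3)/k
ln(3) = 1.0986
x = 29 + 1.0986/0.9
= 29 + 1.2207
= 30.22


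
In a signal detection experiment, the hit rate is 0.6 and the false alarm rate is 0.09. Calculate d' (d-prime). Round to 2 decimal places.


d' = z(HR) - z(FAR)
z(0.6) = 0.2533
z(0.09) = -1.3408
d' = 0.2533 - -1.3408
= 1.59


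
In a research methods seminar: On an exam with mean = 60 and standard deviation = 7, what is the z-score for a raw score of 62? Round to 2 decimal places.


z = (X - mu) / sigma
= (62 - 60) / 7
= 2 / 7
= 0.29


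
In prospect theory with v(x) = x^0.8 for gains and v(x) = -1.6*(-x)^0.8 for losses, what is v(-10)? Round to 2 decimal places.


Since x = -10 < 0, use v(x) = -lambda*(-x)^alpha
(-x) = 10
10^0.8 = 6.3096
v(-10) = -1.6 * 6.3096
= -10.10


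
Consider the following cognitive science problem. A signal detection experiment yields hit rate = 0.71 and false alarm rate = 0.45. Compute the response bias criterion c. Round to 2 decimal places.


c = -0.5 * (z(HR) + z(FAR))
z(0.71) = 0.5534
z(0.45) = -0.1257
c = -0.5 * (0.5534 + -0.1257)
= -0.5 * 0.4277
= -0.21


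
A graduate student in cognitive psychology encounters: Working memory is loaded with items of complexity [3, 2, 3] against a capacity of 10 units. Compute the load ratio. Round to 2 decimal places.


Total complexity = 3 + 2 + 3 = 8
Load = total / capacity = 8 / 10
= 0.80


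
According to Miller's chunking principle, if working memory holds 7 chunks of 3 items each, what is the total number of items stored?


Total items = chunks * items_per_chunk
= 7 * 3
= 21


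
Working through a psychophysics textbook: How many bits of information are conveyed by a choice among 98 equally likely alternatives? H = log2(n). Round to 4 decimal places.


H = log2(n)
H = log2(98)
= 6.6147


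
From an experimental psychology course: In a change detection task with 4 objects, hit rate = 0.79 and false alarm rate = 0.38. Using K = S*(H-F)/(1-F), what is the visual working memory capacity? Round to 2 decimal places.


K = S * (H - F) / (1 - F)
H - F = 0.41
1 - F = 0.62
K = 4 * 0.41 / 0.62
= 2.65


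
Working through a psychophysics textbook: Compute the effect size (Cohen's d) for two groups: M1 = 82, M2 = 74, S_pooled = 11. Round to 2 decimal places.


Cohen's d = (M1 - M2) / S_pooled
= (82 - 74) / 11
= 8 / 11
= 0.73


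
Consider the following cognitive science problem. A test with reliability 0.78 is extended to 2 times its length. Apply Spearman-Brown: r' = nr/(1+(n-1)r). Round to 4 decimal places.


r_new = n*r / (1 + (n-1)*r)
Numerator = 2 * 0.78 = 1.56
Denominator = 1 + 1 * 0.78 = 1.78
r_new = 1.56 / 1.78
= 0.8764


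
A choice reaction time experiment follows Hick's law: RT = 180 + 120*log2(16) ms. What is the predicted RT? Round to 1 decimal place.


RT = 180 + 120 * log2(16)
log2(16) = 4.0
RT = 180 + 120 * 4.0
= 180 + 480.0
= 660.0 ms


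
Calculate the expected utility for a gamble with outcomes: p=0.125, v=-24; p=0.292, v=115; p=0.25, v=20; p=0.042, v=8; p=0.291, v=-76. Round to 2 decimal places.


EU = sum(p_i * v_i)
0.125 * -24 = -3.0
0.292 * 115 = 33.58
0.25 * 20 = 5.0
0.042 * 8 = 0.336
0.291 * -76 = -22.116
EU = -3.0 + 33.58 + 5.0 + 0.336 + -22.116
= 13.80


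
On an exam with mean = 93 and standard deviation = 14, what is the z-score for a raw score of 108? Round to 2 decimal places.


z = (X - mu) / sigma
= (108 - 93) / 14
= 15 / 14
= 1.07


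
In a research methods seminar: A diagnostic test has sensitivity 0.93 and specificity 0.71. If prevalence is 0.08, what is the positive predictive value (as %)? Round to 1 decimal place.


PPV = (sens * prev) / (sens * prev + (1-spec) * (1-prev))
Numerator = 0.93 * 0.08 = 0.0744
P(positive and no disease) = (1 - spec) * (1 - prev) = (1 - 0.71) * (1 - 0.08) = 0.2668
Denominator = 0.0744 + 0.2668 = 0.3412
PPV = 0.0744 / 0.3412 = 0.218054
As percentage = 21.8


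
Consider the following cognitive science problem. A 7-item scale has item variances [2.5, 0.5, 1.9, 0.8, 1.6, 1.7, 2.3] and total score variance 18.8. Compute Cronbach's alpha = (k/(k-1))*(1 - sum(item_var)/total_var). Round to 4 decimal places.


alpha = (k/(k-1)) * (1 - sum(s_i^2)/s_total^2)
sum(item variances) = 11.3
k/(k-1) = 7/6 = 1.166667
1 - 11.3/18.8 = 1 - 0.601064 = 0.398936
alpha = 1.166667 * 0.398936
= 0.4654


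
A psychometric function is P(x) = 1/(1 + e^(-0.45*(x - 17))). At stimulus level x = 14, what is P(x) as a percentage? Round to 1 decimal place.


P(x) = 1/(1 + e^(-0.45*(14 - 17)))
Exponent = -0.45 * -3 = 1.35
e^(1.35) = 3.857426
P = 1/(1 + 3.857426) = 0.20587
Percentage = 20.6


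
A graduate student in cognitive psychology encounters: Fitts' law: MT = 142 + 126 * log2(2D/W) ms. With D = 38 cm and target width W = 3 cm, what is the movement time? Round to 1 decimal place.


MT = 142 + 126 * log2(2*38/3)
2D/W = 25.333333
log2(25.333333) = 4.663
MT = 142 + 126 * 4.663
= 729.5 ms


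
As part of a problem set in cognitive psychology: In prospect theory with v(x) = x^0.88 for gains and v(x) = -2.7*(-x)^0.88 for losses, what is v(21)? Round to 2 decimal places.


Since x = 21 >= 0, use v(x) = x^0.88
21^0.88 = 14.5731
v(21) = 14.57


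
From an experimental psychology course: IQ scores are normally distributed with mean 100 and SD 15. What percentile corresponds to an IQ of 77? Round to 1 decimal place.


z = (IQ - mean) / SD
z = (77 - 100) / 15 = -1.5333
Percentile = Phi(-1.5333) * 100
Phi(-1.5333) = 0.062601
= 6.3


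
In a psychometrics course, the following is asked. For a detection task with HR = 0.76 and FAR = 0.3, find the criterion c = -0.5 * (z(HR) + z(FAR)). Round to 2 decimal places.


c = -0.5 * (z(HR) + z(FAR))
z(0.76) = 0.7063
z(0.3) = -0.5244
c = -0.5 * (0.7063 + -0.5244)
= -0.5 * 0.1819
= -0.09


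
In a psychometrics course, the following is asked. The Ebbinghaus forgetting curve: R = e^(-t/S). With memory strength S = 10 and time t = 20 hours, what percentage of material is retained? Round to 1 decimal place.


R = e^(-t/S)
-t/S = -20/10 = -2.0
R = e^(-2.0) = 0.135335
Percentage = 0.135335 * 100
= 13.5


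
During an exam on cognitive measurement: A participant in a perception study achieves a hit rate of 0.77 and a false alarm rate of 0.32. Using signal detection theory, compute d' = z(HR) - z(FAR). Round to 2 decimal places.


d' = z(HR) - z(FAR)
z(0.77) = 0.7388
z(0.32) = -0.4677
d' = 0.7388 - -0.4677
= 1.21


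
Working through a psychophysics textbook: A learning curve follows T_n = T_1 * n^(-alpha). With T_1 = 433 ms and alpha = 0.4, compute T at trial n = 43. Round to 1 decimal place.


T_n = 433 * 43^(-0.4)
43^(-0.4) = 0.222133
T_n = 433 * 0.222133
= 96.2 ms


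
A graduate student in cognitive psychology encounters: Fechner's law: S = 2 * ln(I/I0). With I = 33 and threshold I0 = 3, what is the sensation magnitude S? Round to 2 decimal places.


S = 2 * ln(33/3)
I/I0 = 11.0
ln(11.0) = 2.3979
S = 2 * 2.3979
= 4.80


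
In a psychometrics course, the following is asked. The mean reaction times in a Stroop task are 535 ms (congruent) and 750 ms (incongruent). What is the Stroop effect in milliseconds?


Stroop effect = RT(incongruent) - RT(congruent)
= 750 - 535
= 215 ms


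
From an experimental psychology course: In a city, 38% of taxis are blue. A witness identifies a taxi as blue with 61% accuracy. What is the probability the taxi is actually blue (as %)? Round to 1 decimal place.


P(blue | says blue) = P(says blue | blue)*P(blue) / [P(says blue | blue)*P(blue) + P(says blue | not blue)*P(not blue)]
Numerator = 0.61 * 0.38 = 0.2318
False identification = 0.39 * 0.62 = 0.2418
P = 0.2318 / (0.2318 + 0.2418)
= 0.2318 / 0.4736
As percentage = 48.9


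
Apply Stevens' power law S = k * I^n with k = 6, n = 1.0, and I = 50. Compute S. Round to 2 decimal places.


S = 6 * 50^1.0
50^1.0 = 50.0
S = 6 * 50.0
= 300.00


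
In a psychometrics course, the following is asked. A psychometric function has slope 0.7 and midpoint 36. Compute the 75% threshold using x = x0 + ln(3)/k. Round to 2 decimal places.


At P = 0.75: 0.75 = 1/(1 + e^(-k*(x-x0)))
Solving: e^(-k*(x-x0)) = 1/3
x = x0 + ln(3)/k
ln(3) = 1.0986
x = 36 + 1.0986/0.7
= 36 + 1.5694
= 37.57


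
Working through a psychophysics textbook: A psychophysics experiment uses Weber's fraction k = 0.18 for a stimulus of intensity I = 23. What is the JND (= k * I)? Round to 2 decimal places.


JND = k * I
JND = 0.18 * 23
= 4.14


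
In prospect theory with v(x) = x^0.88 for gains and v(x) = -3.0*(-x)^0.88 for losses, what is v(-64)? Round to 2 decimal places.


Since x = -64 < 0, use v(x) = -lambda*(-x)^alpha
(-x) = 64
64^0.88 = 38.8542
v(-64) = -3.0 * 38.8542
= -116.56


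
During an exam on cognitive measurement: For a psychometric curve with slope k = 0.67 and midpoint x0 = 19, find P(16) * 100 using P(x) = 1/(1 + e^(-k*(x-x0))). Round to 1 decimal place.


P(x) = 1/(1 + e^(-0.67*(16 - 19)))
Exponent = -0.67 * -3 = 2.01
e^(2.01) = 7.463317
P = 1/(1 + 7.463317) = 0.118157
Percentage = 11.8


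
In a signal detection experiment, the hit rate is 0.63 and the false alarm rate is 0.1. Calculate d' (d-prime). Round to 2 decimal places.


d' = z(HR) - z(FAR)
z(0.63) = 0.3319
z(0.1) = -1.2816
d' = 0.3319 - -1.2816
= 1.61


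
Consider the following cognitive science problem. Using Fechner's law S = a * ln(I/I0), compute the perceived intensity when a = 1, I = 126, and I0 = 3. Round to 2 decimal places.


S = 1 * ln(126/3)
I/I0 = 42.0
ln(42.0) = 3.7377
S = 1 * 3.7377
= 3.74


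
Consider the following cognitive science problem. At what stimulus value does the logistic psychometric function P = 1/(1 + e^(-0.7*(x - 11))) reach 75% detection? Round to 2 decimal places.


At P = 0.75: 0.75 = 1/(1 + e^(-k*(x-x0)))
Solving: e^(-k*(x-x0)) = 1/3
x = x0 + ln(3)/k
ln(3) = 1.0986
x = 11 + 1.0986/0.7
= 11 + 1.5694
= 12.57


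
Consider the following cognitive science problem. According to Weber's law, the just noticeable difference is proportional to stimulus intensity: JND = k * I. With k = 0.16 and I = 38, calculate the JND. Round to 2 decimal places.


JND = k * I
JND = 0.16 * 38
= 6.08


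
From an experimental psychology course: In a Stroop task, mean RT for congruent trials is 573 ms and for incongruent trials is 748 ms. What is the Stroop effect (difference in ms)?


Stroop effect = RT(incongruent) - RT(congruent)
= 748 - 573
= 175 ms


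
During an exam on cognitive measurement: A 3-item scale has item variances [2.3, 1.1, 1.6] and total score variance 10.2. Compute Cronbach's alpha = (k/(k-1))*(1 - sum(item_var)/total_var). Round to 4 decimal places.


alpha = (k/(k-1)) * (1 - sum(s_i^2)/s_total^2)
sum(item variances) = 5.0
k/(k-1) = 3/2 = 1.5
1 - 5.0/10.2 = 1 - 0.490196 = 0.509804
alpha = 1.5 * 0.509804
= 0.7647


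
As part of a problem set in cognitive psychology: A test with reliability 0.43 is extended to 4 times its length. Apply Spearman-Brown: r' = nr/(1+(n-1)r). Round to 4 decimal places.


r_new = n*r / (1 + (n-1)*r)
Numerator = 4 * 0.43 = 1.72
Denominator = 1 + 3 * 0.43 = 2.29
r_new = 1.72 / 2.29
= 0.7511


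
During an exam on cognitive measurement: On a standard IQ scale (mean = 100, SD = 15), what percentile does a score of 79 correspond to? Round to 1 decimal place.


z = (IQ - mean) / SD
z = (79 - 100) / 15 = -1.4
Percentile = Phi(-1.4) * 100
Phi(-1.4) = 0.080757
= 8.1


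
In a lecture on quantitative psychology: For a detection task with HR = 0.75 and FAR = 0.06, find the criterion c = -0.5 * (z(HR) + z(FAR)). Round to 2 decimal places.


c = -0.5 * (z(HR) + z(FAR))
z(0.75) = 0.6745
z(0.06) = -1.5548
c = -0.5 * (0.6745 + -1.5548)
= -0.5 * -0.8803
= 0.44


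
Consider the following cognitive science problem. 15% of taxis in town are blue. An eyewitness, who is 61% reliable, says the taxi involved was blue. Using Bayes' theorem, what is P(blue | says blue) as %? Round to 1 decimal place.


P(blue | says blue) = P(says blue | blue)*P(blue) / [P(says blue | blue)*P(blue) + P(says blue | not blue)*P(not blue)]
Numerator = 0.61 * 0.15 = 0.0915
False identification = 0.39 * 0.85 = 0.3315
P = 0.0915 / (0.0915 + 0.3315)
= 0.0915 / 0.423
As percentage = 21.6


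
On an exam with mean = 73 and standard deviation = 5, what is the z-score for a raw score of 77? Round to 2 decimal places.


z = (X - mu) / sigma
= (77 - 73) / 5
= 4 / 5
= 0.80


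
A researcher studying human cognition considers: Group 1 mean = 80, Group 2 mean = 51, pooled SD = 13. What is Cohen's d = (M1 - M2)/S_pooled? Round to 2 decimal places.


Cohen's d = (M1 - M2) / S_pooled
= (80 - 51) / 13
= 29 / 13
= 2.23


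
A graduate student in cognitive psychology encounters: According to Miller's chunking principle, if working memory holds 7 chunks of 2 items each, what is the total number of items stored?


Total items = chunks * items_per_chunk
= 7 * 2
= 14


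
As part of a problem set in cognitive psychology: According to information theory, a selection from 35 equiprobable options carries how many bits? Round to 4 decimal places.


H = log2(n)
H = log2(35)
= 5.1293


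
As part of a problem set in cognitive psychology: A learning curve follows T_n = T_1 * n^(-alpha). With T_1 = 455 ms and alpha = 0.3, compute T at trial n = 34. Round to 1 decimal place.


T_n = 455 * 34^(-0.3)
34^(-0.3) = 0.347181
T_n = 455 * 0.347181
= 158.0 ms


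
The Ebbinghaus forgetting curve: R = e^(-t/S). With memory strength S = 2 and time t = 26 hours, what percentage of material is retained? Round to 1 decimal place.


R = e^(-t/S)
-t/S = -26/2 = -13.0
R = e^(-13.0) = 2e-06
Percentage = 2e-06 * 100
= 0.0


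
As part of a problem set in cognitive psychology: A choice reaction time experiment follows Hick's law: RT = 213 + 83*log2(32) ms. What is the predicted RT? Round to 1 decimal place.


RT = 213 + 83 * log2(32)
log2(32) = 5.0
RT = 213 + 83 * 5.0
= 213 + 415.0
= 628.0 ms


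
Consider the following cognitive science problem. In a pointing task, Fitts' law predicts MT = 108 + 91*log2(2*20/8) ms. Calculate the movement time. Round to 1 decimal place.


MT = 108 + 91 * log2(2*20/8)
2D/W = 5.0
log2(5.0) = 2.3219
MT = 108 + 91 * 2.3219
= 319.3 ms


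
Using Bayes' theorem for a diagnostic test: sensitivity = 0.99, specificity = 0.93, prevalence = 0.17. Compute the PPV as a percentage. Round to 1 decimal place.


PPV = (sens * prev) / (sens * prev + (1-spec) * (1-prev))
Numerator = 0.99 * 0.17 = 0.1683
P(positive and no disease) = (1 - spec) * (1 - prev) = (1 - 0.93) * (1 - 0.17) = 0.0581
Denominator = 0.1683 + 0.0581 = 0.2264
PPV = 0.1683 / 0.2264 = 0.743375
As percentage = 74.3


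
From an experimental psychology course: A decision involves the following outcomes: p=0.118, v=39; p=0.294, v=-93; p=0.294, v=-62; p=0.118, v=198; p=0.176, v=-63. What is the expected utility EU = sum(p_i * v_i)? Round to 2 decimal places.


EU = sum(p_i * v_i)
0.118 * 39 = 4.602
0.294 * -93 = -27.342
0.294 * -62 = -18.228
0.118 * 198 = 23.364
0.176 * -63 = -11.088
EU = 4.602 + -27.342 + -18.228 + 23.364 + -11.088
= -28.69


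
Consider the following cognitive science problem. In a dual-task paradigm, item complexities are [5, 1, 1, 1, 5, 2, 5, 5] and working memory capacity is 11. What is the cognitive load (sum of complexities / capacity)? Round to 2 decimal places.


Total complexity = 5 + 1 + 1 + 1 + 5 + 2 + 5 + 5 = 25
Load = total / capacity = 25 / 11
= 2.27


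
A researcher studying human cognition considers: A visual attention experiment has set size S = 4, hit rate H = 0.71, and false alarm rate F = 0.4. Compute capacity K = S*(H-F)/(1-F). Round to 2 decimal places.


K = S * (H - F) / (1 - F)
H - F = 0.31
1 - F = 0.6
K = 4 * 0.31 / 0.6
= 2.07


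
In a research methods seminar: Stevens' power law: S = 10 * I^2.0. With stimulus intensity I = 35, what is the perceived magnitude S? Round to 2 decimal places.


S = 10 * 35^2.0
35^2.0 = 1225.0
S = 10 * 1225.0
= 12250.00


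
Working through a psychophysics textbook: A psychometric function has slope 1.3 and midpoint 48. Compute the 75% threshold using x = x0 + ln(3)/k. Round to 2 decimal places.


At P = 0.75: 0.75 = 1/(1 + e^(-k*(x-x0)))
Solving: e^(-k*(x-x0)) = 1/3
x = x0 + ln(3)/k
ln(3) = 1.0986
x = 48 + 1.0986/1.3
= 48 + 0.8451
= 48.85


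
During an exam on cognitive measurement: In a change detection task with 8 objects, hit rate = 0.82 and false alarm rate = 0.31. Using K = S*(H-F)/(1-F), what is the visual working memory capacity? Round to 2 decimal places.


K = S * (H - F) / (1 - F)
H - F = 0.51
1 - F = 0.69
K = 8 * 0.51 / 0.69
= 5.91


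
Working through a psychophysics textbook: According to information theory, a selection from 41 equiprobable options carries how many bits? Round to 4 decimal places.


H = log2(n)
H = log2(41)
= 5.3576


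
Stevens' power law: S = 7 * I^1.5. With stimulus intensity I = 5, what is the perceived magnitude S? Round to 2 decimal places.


S = 7 * 5^1.5
5^1.5 = 11.1803
S = 7 * 11.1803
= 78.26


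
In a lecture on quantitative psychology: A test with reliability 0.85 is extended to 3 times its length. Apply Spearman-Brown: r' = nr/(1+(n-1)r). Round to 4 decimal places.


r_new = n*r / (1 + (n-1)*r)
Numerator = 3 * 0.85 = 2.55
Denominator = 1 + 2 * 0.85 = 2.7
r_new = 2.55 / 2.7
= 0.9444


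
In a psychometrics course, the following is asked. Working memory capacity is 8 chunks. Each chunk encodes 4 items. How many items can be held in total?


Total items = chunks * items_per_chunk
= 8 * 4
= 32


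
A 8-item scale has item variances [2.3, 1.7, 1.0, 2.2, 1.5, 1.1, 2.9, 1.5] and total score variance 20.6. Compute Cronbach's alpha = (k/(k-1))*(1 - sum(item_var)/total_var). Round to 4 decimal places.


alpha = (k/(k-1)) * (1 - sum(s_i^2)/s_total^2)
sum(item variances) = 14.2
k/(k-1) = 8/7 = 1.142857
1 - 14.2/20.6 = 1 - 0.68932 = 0.31068
alpha = 1.142857 * 0.31068
= 0.3551


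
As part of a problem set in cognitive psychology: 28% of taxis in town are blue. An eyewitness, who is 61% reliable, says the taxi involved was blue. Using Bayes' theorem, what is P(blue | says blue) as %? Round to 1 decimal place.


P(blue | says blue) = P(says blue | blue)*P(blue) / [P(says blue | blue)*P(blue) + P(says blue | not blue)*P(not blue)]
Numerator = 0.61 * 0.28 = 0.1708
False identification = 0.39 * 0.72 = 0.2808
P = 0.1708 / (0.1708 + 0.2808)
= 0.1708 / 0.4516
As percentage = 37.8


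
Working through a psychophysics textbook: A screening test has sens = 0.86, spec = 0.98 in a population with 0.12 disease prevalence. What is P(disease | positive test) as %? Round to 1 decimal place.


PPV = (sens * prev) / (sens * prev + (1-spec) * (1-prev))
Numerator = 0.86 * 0.12 = 0.1032
P(positive and no disease) = (1 - spec) * (1 - prev) = (1 - 0.98) * (1 - 0.12) = 0.0176
Denominator = 0.1032 + 0.0176 = 0.1208
PPV = 0.1032 / 0.1208 = 0.854305
As percentage = 85.4


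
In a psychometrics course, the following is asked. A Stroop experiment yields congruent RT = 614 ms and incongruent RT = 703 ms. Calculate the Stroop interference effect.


Stroop effect = RT(incongruent) - RT(congruent)
= 703 - 614
= 89 ms


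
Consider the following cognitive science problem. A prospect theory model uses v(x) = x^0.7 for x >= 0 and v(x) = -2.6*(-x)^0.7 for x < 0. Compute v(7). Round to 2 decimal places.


Since x = 7 >= 0, use v(x) = x^0.7
7^0.7 = 3.9045
v(7) = 3.90


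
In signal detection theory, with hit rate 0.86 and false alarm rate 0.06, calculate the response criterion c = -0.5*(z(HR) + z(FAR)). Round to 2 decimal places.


c = -0.5 * (z(HR) + z(FAR))
z(0.86) = 1.0803
z(0.06) = -1.5548
c = -0.5 * (1.0803 + -1.5548)
= -0.5 * -0.4745
= 0.24


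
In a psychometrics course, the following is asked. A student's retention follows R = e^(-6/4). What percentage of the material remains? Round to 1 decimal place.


R = e^(-t/S)
-t/S = -6/4 = -1.5
R = e^(-1.5) = 0.22313
Percentage = 0.22313 * 100
= 22.3


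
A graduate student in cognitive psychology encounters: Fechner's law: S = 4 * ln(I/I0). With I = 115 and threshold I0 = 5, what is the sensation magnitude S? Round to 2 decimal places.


S = 4 * ln(115/5)
I/I0 = 23.0
ln(23.0) = 3.1355
S = 4 * 3.1355
= 12.54


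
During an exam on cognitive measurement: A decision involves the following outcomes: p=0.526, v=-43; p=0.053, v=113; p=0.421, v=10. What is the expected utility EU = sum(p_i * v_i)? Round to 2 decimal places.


EU = sum(p_i * v_i)
0.526 * -43 = -22.618
0.053 * 113 = 5.989
0.421 * 10 = 4.21
EU = -22.618 + 5.989 + 4.21
= -12.42


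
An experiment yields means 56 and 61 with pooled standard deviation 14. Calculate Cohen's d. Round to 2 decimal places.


Cohen's d = (M1 - M2) / S_pooled
= (56 - 61) / 14
= -5 / 14
= -0.36


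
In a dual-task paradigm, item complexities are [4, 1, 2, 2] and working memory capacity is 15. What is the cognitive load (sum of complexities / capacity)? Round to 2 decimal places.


Total complexity = 4 + 1 + 2 + 2 = 9
Load = total / capacity = 9 / 15
= 0.60


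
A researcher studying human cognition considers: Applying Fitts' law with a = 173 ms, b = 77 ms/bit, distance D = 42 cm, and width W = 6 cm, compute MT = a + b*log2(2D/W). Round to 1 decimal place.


MT = 173 + 77 * log2(2*42/6)
2D/W = 14.0
log2(14.0) = 3.8074
MT = 173 + 77 * 3.8074
= 466.2 ms


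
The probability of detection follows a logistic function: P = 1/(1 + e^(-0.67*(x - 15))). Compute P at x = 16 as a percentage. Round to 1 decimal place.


P(x) = 1/(1 + e^(-0.67*(16 - 15)))
Exponent = -0.67 * 1 = -0.67
e^(-0.67) = 0.511709
P = 1/(1 + 0.511709) = 0.661503
Percentage = 66.2


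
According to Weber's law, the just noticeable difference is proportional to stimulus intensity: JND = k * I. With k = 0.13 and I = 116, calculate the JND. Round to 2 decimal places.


JND = k * I
JND = 0.13 * 116
= 15.08


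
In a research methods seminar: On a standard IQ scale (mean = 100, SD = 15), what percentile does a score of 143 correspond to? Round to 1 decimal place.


z = (IQ - mean) / SD
z = (143 - 100) / 15 = 2.8667
Percentile = Phi(2.8667) * 100
Phi(2.8667) = 0.997926
= 99.8


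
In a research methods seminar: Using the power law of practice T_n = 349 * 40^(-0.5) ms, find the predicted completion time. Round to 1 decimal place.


T_n = 349 * 40^(-0.5)
40^(-0.5) = 0.158114
T_n = 349 * 0.158114
= 55.2 ms


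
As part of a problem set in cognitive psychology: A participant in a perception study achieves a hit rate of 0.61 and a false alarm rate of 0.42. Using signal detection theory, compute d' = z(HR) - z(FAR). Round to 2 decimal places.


d' = z(HR) - z(FAR)
z(0.61) = 0.2793
z(0.42) = -0.2019
d' = 0.2793 - -0.2019
= 0.48


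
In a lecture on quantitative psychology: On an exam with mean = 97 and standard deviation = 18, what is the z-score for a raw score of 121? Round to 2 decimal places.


z = (X - mu) / sigma
= (121 - 97) / 18
= 24 / 18
= 1.33


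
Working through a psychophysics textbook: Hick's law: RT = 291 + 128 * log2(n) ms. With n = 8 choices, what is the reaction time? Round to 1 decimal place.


RT = 291 + 128 * log2(8)
log2(8) = 3.0
RT = 291 + 128 * 3.0
= 291 + 384.0
= 675.0 ms


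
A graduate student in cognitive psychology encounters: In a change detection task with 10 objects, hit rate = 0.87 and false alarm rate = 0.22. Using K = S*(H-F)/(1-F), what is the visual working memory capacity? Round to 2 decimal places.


K = S * (H - F) / (1 - F)
H - F = 0.65
1 - F = 0.78
K = 10 * 0.65 / 0.78
= 8.33


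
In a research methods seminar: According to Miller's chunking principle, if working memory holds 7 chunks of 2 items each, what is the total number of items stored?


Total items = chunks * items_per_chunk
= 7 * 2
= 14


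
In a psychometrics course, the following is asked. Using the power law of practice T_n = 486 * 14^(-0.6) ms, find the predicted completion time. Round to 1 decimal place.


T_n = 486 * 14^(-0.6)
14^(-0.6) = 0.205269
T_n = 486 * 0.205269
= 99.8 ms


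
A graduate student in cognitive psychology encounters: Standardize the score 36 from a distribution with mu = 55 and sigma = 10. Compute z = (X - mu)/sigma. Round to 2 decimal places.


z = (X - mu) / sigma
= (36 - 55) / 10
= -19 / 10
= -1.90


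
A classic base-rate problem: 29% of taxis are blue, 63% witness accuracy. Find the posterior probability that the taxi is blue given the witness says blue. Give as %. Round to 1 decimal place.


P(blue | says blue) = P(says blue | blue)*P(blue) / [P(says blue | blue)*P(blue) + P(says blue | not blue)*P(not blue)]
Numerator = 0.63 * 0.29 = 0.1827
False identification = 0.37 * 0.71 = 0.2627
P = 0.1827 / (0.1827 + 0.2627)
= 0.1827 / 0.4454
As percentage = 41.0


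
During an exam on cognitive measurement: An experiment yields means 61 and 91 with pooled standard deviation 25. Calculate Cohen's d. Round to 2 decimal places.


Cohen's d = (M1 - M2) / S_pooled
= (61 - 91) / 25
= -30 / 25
= -1.20


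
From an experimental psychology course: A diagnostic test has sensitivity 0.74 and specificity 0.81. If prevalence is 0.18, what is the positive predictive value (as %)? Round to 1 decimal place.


PPV = (sens * prev) / (sens * prev + (1-spec) * (1-prev))
Numerator = 0.74 * 0.18 = 0.1332
P(positive and no disease) = (1 - spec) * (1 - prev) = (1 - 0.81) * (1 - 0.18) = 0.1558
Denominator = 0.1332 + 0.1558 = 0.289
PPV = 0.1332 / 0.289 = 0.4609
As percentage = 46.1


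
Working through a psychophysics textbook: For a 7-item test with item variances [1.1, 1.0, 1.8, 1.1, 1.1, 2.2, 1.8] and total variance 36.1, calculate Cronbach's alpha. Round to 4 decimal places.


alpha = (k/(k-1)) * (1 - sum(s_i^2)/s_total^2)
sum(item variances) = 10.1
k/(k-1) = 7/6 = 1.166667
1 - 10.1/36.1 = 1 - 0.279778 = 0.720222
alpha = 1.166667 * 0.720222
= 0.8403


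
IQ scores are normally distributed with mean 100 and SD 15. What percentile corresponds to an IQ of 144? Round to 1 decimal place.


z = (IQ - mean) / SD
z = (144 - 100) / 15 = 2.9333
Percentile = Phi(2.9333) * 100
Phi(2.9333) = 0.998323
= 99.8


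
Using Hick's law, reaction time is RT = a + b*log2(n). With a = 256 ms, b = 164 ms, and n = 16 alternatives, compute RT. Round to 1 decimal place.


RT = 256 + 164 * log2(16)
log2(16) = 4.0
RT = 256 + 164 * 4.0
= 256 + 656.0
= 912.0 ms


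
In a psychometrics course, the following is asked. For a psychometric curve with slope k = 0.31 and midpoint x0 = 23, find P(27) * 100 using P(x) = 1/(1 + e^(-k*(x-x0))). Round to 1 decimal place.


P(x) = 1/(1 + e^(-0.31*(27 - 23)))
Exponent = -0.31 * 4 = -1.24
e^(-1.24) = 0.289384
P = 1/(1 + 0.289384) = 0.775564
Percentage = 77.6


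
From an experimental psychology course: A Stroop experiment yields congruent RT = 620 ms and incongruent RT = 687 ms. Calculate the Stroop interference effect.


Stroop effect = RT(incongruent) - RT(congruent)
= 687 - 620
= 67 ms


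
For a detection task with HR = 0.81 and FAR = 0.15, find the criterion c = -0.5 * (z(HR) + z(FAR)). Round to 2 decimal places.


c = -0.5 * (z(HR) + z(FAR))
z(0.81) = 0.8779
z(0.15) = -1.0364
c = -0.5 * (0.8779 + -1.0364)
= -0.5 * -0.1585
= 0.08


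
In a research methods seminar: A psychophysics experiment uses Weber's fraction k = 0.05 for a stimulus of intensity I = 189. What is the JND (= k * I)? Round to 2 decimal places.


JND = k * I
JND = 0.05 * 189
= 9.45


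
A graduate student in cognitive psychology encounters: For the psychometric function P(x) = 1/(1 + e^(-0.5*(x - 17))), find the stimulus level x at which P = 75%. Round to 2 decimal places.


At P = 0.75: 0.75 = 1/(1 + e^(-k*(x-x0)))
Solving: e^(-k*(x-x0)) = 1/3
x = x0 + ln(3)/k
ln(3) = 1.0986
x = 17 + 1.0986/0.5
= 17 + 2.1972
= 19.20


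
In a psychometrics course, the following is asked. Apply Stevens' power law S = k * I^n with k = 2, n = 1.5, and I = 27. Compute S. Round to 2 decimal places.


S = 2 * 27^1.5
27^1.5 = 140.2961
S = 2 * 140.2961
= 280.59


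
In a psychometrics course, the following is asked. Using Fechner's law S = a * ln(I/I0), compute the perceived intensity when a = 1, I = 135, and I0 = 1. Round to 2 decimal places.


S = 1 * ln(135/1)
I/I0 = 135.0
ln(135.0) = 4.9053
S = 1 * 4.9053
= 4.91


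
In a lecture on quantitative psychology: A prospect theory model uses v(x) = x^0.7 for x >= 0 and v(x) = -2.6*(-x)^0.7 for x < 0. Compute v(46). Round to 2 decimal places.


Since x = 46 >= 0, use v(x) = x^0.7
46^0.7 = 14.5858
v(46) = 14.59


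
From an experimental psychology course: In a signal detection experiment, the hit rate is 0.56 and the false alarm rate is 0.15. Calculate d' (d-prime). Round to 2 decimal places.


d' = z(HR) - z(FAR)
z(0.56) = 0.151
z(0.15) = -1.0364
d' = 0.151 - -1.0364
= 1.19


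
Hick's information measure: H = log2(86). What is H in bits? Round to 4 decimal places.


H = log2(n)
H = log2(86)
= 6.4263


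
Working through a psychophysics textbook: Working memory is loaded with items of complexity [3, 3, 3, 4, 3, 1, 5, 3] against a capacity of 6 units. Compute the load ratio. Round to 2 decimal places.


Total complexity = 3 + 3 + 3 + 4 + 3 + 1 + 5 + 3 = 25
Load = total / capacity = 25 / 6
= 4.17


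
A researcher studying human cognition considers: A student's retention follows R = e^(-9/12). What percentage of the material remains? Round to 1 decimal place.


R = e^(-t/S)
-t/S = -9/12 = -0.75
R = e^(-0.75) = 0.472367
Percentage = 0.472367 * 100
= 47.2


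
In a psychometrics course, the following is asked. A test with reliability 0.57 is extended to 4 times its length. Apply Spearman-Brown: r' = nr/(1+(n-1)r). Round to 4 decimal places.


r_new = n*r / (1 + (n-1)*r)
Numerator = 4 * 0.57 = 2.28
Denominator = 1 + 3 * 0.57 = 2.71
r_new = 2.28 / 2.71
= 0.8413


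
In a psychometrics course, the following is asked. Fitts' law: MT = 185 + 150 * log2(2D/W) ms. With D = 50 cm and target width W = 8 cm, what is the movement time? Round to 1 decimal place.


MT = 185 + 150 * log2(2*50/8)
2D/W = 12.5
log2(12.5) = 3.6439
MT = 185 + 150 * 3.6439
= 731.6 ms
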